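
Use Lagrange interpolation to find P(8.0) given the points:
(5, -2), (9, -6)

Lagrange interpolation formula:
P(x) = Σ yᵢ × Lᵢ(x)
where Lᵢ(x) = Π_{j≠i} (x - xⱼ)/(xᵢ - xⱼ)

L_0(8.0) = (8.0 - 9)/(5 - 9) = 0.250000
L_1(8.0) = (8.0 - 5)/(9 - 5) = 0.750000

P(8.0) = (-2)×L_0(8.0) + (-6)×L_1(8.0)
P(8.0) = -5.000000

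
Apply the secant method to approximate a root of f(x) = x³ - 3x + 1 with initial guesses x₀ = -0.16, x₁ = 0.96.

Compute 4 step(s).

f(x) = x³ - 3x + 1
x₀ = -0.16, x₁ = 0.96

Secant formula: x_{n+1} = x_n - f(x_n)(x_n - x_{n-1})/(f(x_n) - f(x_{n-1}))

Iteration 1:
  f(-0.160000) = 1.475904
  f(0.960000) = -0.995264
  x_2 = 0.960000 - (-0.995264)×(0.960000 - (-0.160000))/(-0.995264 - 1.475904)
       = 0.508920
Iteration 2:
  f(0.960000) = -0.995264
  f(0.508920) = -0.394949
  x_3 = 0.508920 - (-0.394949)×(0.508920 - 0.960000)/(-0.394949 - (-0.995264))
       = 0.212153
Iteration 3:
  f(0.508920) = -0.394949
  f(0.212153) = 0.373091
  x_4 = 0.212153 - 0.373091×(0.212153 - 0.508920)/(0.373091 - (-0.394949))
       = 0.356313
Iteration 4:
  f(0.212153) = 0.373091
  f(0.356313) = -0.023702
  x_5 = 0.356313 - (-0.023702)×(0.356313 - 0.212153)/(-0.023702 - 0.373091)
       = 0.347702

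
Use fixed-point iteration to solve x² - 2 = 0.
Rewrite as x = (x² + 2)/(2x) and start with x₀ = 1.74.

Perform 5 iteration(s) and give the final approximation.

Equation: x² - 2 = 0
Fixed-point form: x = (x² + 2)/(2x)
x₀ = 1.74

x_1 = g(1.740000) = 1.444713
x_2 = g(1.444713) = 1.414535
x_3 = g(1.414535) = 1.414214
x_4 = g(1.414214) = 1.414214
x_5 = g(1.414214) = 1.414214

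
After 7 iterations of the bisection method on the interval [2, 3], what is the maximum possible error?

Bisection error bound: |error| ≤ (b-a)/2^n
|error| ≤ (3 - 2)/2^7 = 1/2^7
|error| ≤ 0.0078125000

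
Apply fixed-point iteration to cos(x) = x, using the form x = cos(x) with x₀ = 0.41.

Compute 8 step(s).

Equation: cos(x) = x
Fixed-point form: x = cos(x)
x₀ = 0.41

x_1 = g(0.410000) = 0.917121
x_2 = g(0.917121) = 0.608108
x_3 = g(0.608108) = 0.820730
x_4 = g(0.820730) = 0.681687
x_5 = g(0.681687) = 0.776511
x_6 = g(0.776511) = 0.713363
x_7 = g(0.713363) = 0.756165
x_8 = g(0.756165) = 0.727472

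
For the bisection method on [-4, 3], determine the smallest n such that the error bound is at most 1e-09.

We need (b-a)/2^n ≤ 1e-09
(3 - (-4))/2^n ≤ 1e-09
7/2^n ≤ 1e-09
2^n ≥ 7000000000
n ≥ log₂(7000000000) = 32.70
n ≥ 33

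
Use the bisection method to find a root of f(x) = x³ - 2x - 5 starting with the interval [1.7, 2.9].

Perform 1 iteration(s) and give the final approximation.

f(x) = x³ - 2x - 5
Initial interval: [1.7, 2.9]

Iteration 1:
  c_1 = (1.700000 + 2.900000)/2 = 2.300000
  f(c_1) = f(2.300000) = 2.567000
  f(a) × f(c) < 0, new interval: [1.700000, 2.300000]

After 1 iteration(s), the approximation is c_1 = 2.300000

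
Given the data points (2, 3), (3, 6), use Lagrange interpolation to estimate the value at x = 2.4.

Lagrange interpolation formula:
P(x) = Σ yᵢ × Lᵢ(x)
where Lᵢ(x) = Π_{j≠i} (x - xⱼ)/(xᵢ - xⱼ)

L_0(2.4) = (2.4 - 3)/(2 - 3) = 0.600000
L_1(2.4) = (2.4 - 2)/(3 - 2) = 0.400000

P(2.4) = 3×L_0(2.4) + 6×L_1(2.4)
P(2.4) = 4.200000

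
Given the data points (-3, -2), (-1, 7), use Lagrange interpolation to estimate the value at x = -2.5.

Lagrange interpolation formula:
P(x) = Σ yᵢ × Lᵢ(x)
where Lᵢ(x) = Π_{j≠i} (x - xⱼ)/(xᵢ - xⱼ)

L_0(-2.5) = (-2.5 - (-1))/(-3 - (-1)) = 0.750000
L_1(-2.5) = (-2.5 - (-3))/(-1 - (-3)) = 0.250000

P(-2.5) = (-2)×L_0(-2.5) + 7×L_1(-2.5)
P(-2.5) = 0.250000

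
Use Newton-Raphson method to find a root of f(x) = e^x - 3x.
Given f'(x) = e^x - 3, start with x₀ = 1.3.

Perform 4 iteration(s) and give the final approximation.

f(x) = e^x - 3x
f'(x) = e^x - 3
x₀ = 1.3

Newton-Raphson formula: x_{n+1} = x_n - f(x_n)/f'(x_n)

Iteration 1:
  f(1.300000) = -0.230703
  f'(1.300000) = 0.669297
  x_1 = 1.300000 - (-0.230703)/0.669297 = 1.644695
Iteration 2:
  f(1.644695) = 0.245345
  f'(1.644695) = 2.179431
  x_2 = 1.644695 - 0.245345/2.179431 = 1.532122
Iteration 3:
  f(1.532122) = 0.031621
  f'(1.532122) = 1.627987
  x_3 = 1.532122 - 0.031621/1.627987 = 1.512699
Iteration 4:
  f(1.512699) = 0.000867
  f'(1.512699) = 1.538963
  x_4 = 1.512699 - 0.000867/1.538963 = 1.512135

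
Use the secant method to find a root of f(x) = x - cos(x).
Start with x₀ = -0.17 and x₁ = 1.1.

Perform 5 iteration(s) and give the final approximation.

f(x) = x - cos(x)
x₀ = -0.17, x₁ = 1.1

Secant formula: x_{n+1} = x_n - f(x_n)(x_n - x_{n-1})/(f(x_n) - f(x_{n-1}))

Iteration 1:
  f(-0.170000) = -1.155585
  f(1.100000) = 0.646404
  x_2 = 1.100000 - 0.646404×(1.100000 - (-0.170000))/(0.646404 - (-1.155585))
       = 0.644429
Iteration 2:
  f(1.100000) = 0.646404
  f(0.644429) = -0.155013
  x_3 = 0.644429 - (-0.155013)×(0.644429 - 1.100000)/(-0.155013 - 0.646404)
       = 0.732548
Iteration 3:
  f(0.644429) = -0.155013
  f(0.732548) = -0.010925
  x_4 = 0.732548 - (-0.010925)×(0.732548 - 0.644429)/(-0.010925 - (-0.155013))
       = 0.739229
Iteration 4:
  f(0.732548) = -0.010925
  f(0.739229) = 0.000241
  x_5 = 0.739229 - 0.000241×(0.739229 - 0.732548)/(0.000241 - (-0.010925))
       = 0.739085
Iteration 5:
  f(0.739229) = 0.000241
  f(0.739085) = 0.000000
  x_6 = 0.739085 - 0.000000×(0.739085 - 0.739229)/(0.000000 - 0.000241)
       = 0.739085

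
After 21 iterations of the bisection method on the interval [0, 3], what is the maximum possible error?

Bisection error bound: |error| ≤ (b-a)/2^n
|error| ≤ (3 - 0)/2^21 = 3/2^21
|error| ≤ 0.0000014305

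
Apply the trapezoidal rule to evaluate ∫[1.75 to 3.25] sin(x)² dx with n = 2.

f(x) = sin(x)²
a = 1.75, b = 3.25, n = 2
h = (b - a)/n = 0.750000

Trapezoidal rule: (h/2)[f(x₀) + 2f(x₁) + 2f(x₂) + ... + f(xₙ)]

x_0 = 1.7500, f(x_0) = 0.968228, coefficient = 1
x_1 = 2.5000, f(x_1) = 0.358169, coefficient = 2
x_2 = 3.2500, f(x_2) = 0.011706, coefficient = 1

I ≈ (0.750000/2) × 1.696272 = 0.636102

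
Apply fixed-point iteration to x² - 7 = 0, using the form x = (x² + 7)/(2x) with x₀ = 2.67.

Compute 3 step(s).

Equation: x² - 7 = 0
Fixed-point form: x = (x² + 7)/(2x)
x₀ = 2.67

x_1 = g(2.670000) = 2.645861
x_2 = g(2.645861) = 2.645751
x_3 = g(2.645751) = 2.645751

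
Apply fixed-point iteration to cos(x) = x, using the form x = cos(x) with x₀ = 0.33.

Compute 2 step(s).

Equation: cos(x) = x
Fixed-point form: x = cos(x)
x₀ = 0.33

x_1 = g(0.330000) = 0.946042
x_2 = g(0.946042) = 0.584898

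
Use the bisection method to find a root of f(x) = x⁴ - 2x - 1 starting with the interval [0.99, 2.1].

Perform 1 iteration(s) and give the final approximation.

f(x) = x⁴ - 2x - 1
Initial interval: [0.99, 2.1]

Iteration 1:
  c_1 = (0.990000 + 2.100000)/2 = 1.545000
  f(c_1) = f(1.545000) = 1.607888
  f(a) × f(c) < 0, new interval: [0.990000, 1.545000]

After 1 iteration(s), the approximation is c_1 = 1.545000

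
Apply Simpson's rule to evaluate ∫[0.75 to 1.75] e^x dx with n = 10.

f(x) = e^x
a = 0.75, b = 1.75, n = 10
h = (b - a)/n = 0.100000

Simpson's rule: (h/3)[f(x₀) + 4f(x₁) + 2f(x₂) + ... + f(xₙ)]

x_0 = 0.7500, f(x_0) = 2.117000, coefficient = 1
x_1 = 0.8500, f(x_1) = 2.339647, coefficient = 4
x_2 = 0.9500, f(x_2) = 2.585710, coefficient = 2
x_3 = 1.0500, f(x_3) = 2.857651, coefficient = 4
x_4 = 1.1500, f(x_4) = 3.158193, coefficient = 2
x_5 = 1.2500, f(x_5) = 3.490343, coefficient = 4
x_6 = 1.3500, f(x_6) = 3.857426, coefficient = 2
x_7 = 1.4500, f(x_7) = 4.263115, coefficient = 4
x_8 = 1.5500, f(x_8) = 4.711470, coefficient = 2
x_9 = 1.6500, f(x_9) = 5.206980, coefficient = 4
x_10 = 1.7500, f(x_10) = 5.754603, coefficient = 1

I ≈ (0.100000/3) × 109.128140 = 3.637605
Exact value: 3.637603
Error: 0.000002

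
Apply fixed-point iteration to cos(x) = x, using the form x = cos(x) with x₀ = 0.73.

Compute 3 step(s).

Equation: cos(x) = x
Fixed-point form: x = cos(x)
x₀ = 0.73

x_1 = g(0.730000) = 0.745174
x_2 = g(0.745174) = 0.734970
x_3 = g(0.734970) = 0.741851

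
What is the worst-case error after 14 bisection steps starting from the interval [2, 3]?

Bisection error bound: |error| ≤ (b-a)/2^n
|error| ≤ (3 - 2)/2^14 = 1/2^14
|error| ≤ 0.0000610352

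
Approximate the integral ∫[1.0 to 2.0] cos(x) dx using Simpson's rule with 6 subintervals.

f(x) = cos(x)
a = 1.0, b = 2.0, n = 6
h = (b - a)/n = 0.166667

Simpson's rule: (h/3)[f(x₀) + 4f(x₁) + 2f(x₂) + ... + f(xₙ)]

x_0 = 1.0000, f(x_0) = 0.540302, coefficient = 1
x_1 = 1.1667, f(x_1) = 0.393219, coefficient = 4
x_2 = 1.3333, f(x_2) = 0.235238, coefficient = 2
x_3 = 1.5000, f(x_3) = 0.070737, coefficient = 4
x_4 = 1.6667, f(x_4) = -0.095724, coefficient = 2
x_5 = 1.8333, f(x_5) = -0.259531, coefficient = 4
x_6 = 2.0000, f(x_6) = -0.416147, coefficient = 1

I ≈ (0.166667/3) × 1.220881 = 0.067827
Exact value: 0.067826
Error: 0.000000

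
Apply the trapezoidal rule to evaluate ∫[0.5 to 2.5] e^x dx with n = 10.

f(x) = e^x
a = 0.5, b = 2.5, n = 10
h = (b - a)/n = 0.200000

Trapezoidal rule: (h/2)[f(x₀) + 2f(x₁) + 2f(x₂) + ... + f(xₙ)]

x_0 = 0.5000, f(x_0) = 1.648721, coefficient = 1
x_1 = 0.7000, f(x_1) = 2.013753, coefficient = 2
x_2 = 0.9000, f(x_2) = 2.459603, coefficient = 2
x_3 = 1.1000, f(x_3) = 3.004166, coefficient = 2
x_4 = 1.3000, f(x_4) = 3.669297, coefficient = 2
x_5 = 1.5000, f(x_5) = 4.481689, coefficient = 2
x_6 = 1.7000, f(x_6) = 5.473947, coefficient = 2
x_7 = 1.9000, f(x_7) = 6.685894, coefficient = 2
x_8 = 2.1000, f(x_8) = 8.166170, coefficient = 2
x_9 = 2.3000, f(x_9) = 9.974182, coefficient = 2
x_10 = 2.5000, f(x_10) = 12.182494, coefficient = 1

I ≈ (0.200000/2) × 105.688619 = 10.568862
Exact value: 10.533773
Error: 0.035089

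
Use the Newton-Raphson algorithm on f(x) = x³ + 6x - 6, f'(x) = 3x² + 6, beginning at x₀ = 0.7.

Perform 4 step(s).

f(x) = x³ + 6x - 6
f'(x) = 3x² + 6
x₀ = 0.7

Newton-Raphson formula: x_{n+1} = x_n - f(x_n)/f'(x_n)

Iteration 1:
  f(0.700000) = -1.457000
  f'(0.700000) = 7.470000
  x_1 = 0.700000 - (-1.457000)/7.470000 = 0.895047
Iteration 2:
  f(0.895047) = 0.087311
  f'(0.895047) = 8.403327
  x_2 = 0.895047 - 0.087311/8.403327 = 0.884657
Iteration 3:
  f(0.884657) = 0.000289
  f'(0.884657) = 8.347853
  x_3 = 0.884657 - 0.000289/8.347853 = 0.884622
Iteration 4:
  f(0.884622) = 0.000000
  f'(0.884622) = 8.347669
  x_4 = 0.884622 - 0.000000/8.347669 = 0.884622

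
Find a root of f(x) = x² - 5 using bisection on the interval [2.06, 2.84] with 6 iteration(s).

f(x) = x² - 5
Initial interval: [2.06, 2.84]

Iteration 1:
  c_1 = (2.060000 + 2.840000)/2 = 2.450000
  f(c_1) = f(2.450000) = 1.002500
  f(a) × f(c) < 0, new interval: [2.060000, 2.450000]
Iteration 2:
  c_2 = (2.060000 + 2.450000)/2 = 2.255000
  f(c_2) = f(2.255000) = 0.085025
  f(a) × f(c) < 0, new interval: [2.060000, 2.255000]
Iteration 3:
  c_3 = (2.060000 + 2.255000)/2 = 2.157500
  f(c_3) = f(2.157500) = -0.345194
  f(a) × f(c) ≥ 0, new interval: [2.157500, 2.255000]
Iteration 4:
  c_4 = (2.157500 + 2.255000)/2 = 2.206250
  f(c_4) = f(2.206250) = -0.132461
  f(a) × f(c) ≥ 0, new interval: [2.206250, 2.255000]
Iteration 5:
  c_5 = (2.206250 + 2.255000)/2 = 2.230625
  f(c_5) = f(2.230625) = -0.024312
  f(a) × f(c) ≥ 0, new interval: [2.230625, 2.255000]
Iteration 6:
  c_6 = (2.230625 + 2.255000)/2 = 2.242812
  f(c_6) = f(2.242812) = 0.030208
  f(a) × f(c) < 0, new interval: [2.230625, 2.242812]

After 6 iteration(s), the approximation is c_6 = 2.242812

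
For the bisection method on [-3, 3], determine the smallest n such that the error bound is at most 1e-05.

We need (b-a)/2^n ≤ 1e-05
(3 - (-3))/2^n ≤ 1e-05
6/2^n ≤ 1e-05
2^n ≥ 600000
n ≥ log₂(600000) = 19.19
n ≥ 20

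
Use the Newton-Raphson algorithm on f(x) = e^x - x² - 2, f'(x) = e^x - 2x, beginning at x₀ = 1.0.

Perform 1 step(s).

f(x) = e^x - x² - 2
f'(x) = e^x - 2x
x₀ = 1.0

Newton-Raphson formula: x_{n+1} = x_n - f(x_n)/f'(x_n)

Iteration 1:
  f(1.000000) = -0.281718
  f'(1.000000) = 0.718282
  x_1 = 1.000000 - (-0.281718)/0.718282 = 1.392211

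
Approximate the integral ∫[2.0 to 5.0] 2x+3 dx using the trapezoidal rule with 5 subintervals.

f(x) = 2x+3
a = 2.0, b = 5.0, n = 5
h = (b - a)/n = 0.600000

Trapezoidal rule: (h/2)[f(x₀) + 2f(x₁) + 2f(x₂) + ... + f(xₙ)]

x_0 = 2.0000, f(x_0) = 7.000000, coefficient = 1
x_1 = 2.6000, f(x_1) = 8.200000, coefficient = 2
x_2 = 3.2000, f(x_2) = 9.400000, coefficient = 2
x_3 = 3.8000, f(x_3) = 10.600000, coefficient = 2
x_4 = 4.4000, f(x_4) = 11.800000, coefficient = 2
x_5 = 5.0000, f(x_5) = 13.000000, coefficient = 1

I ≈ (0.600000/2) × 100.000000 = 30.000000
Exact value: 30.000000
Error: 0.000000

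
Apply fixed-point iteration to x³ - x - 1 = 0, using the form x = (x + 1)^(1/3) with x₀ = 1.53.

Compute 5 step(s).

Equation: x³ - x - 1 = 0
Fixed-point form: x = (x + 1)^(1/3)
x₀ = 1.53

x_1 = g(1.530000) = 1.362616
x_2 = g(1.362616) = 1.331878
x_3 = g(1.331878) = 1.326077
x_4 = g(1.326077) = 1.324976
x_5 = g(1.324976) = 1.324767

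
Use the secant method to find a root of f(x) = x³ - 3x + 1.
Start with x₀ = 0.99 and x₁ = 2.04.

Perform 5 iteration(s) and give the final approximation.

f(x) = x³ - 3x + 1
x₀ = 0.99, x₁ = 2.04

Secant formula: x_{n+1} = x_n - f(x_n)(x_n - x_{n-1})/(f(x_n) - f(x_{n-1}))

Iteration 1:
  f(0.990000) = -0.999701
  f(2.040000) = 3.369664
  x_2 = 2.040000 - 3.369664×(2.040000 - 0.990000)/(3.369664 - (-0.999701))
       = 1.230238
Iteration 2:
  f(2.040000) = 3.369664
  f(1.230238) = -0.828767
  x_3 = 1.230238 - (-0.828767)×(1.230238 - 2.040000)/(-0.828767 - 3.369664)
       = 1.390084
Iteration 3:
  f(1.230238) = -0.828767
  f(1.390084) = -0.484146
  x_4 = 1.390084 - (-0.484146)×(1.390084 - 1.230238)/(-0.484146 - (-0.828767))
       = 1.614646
Iteration 4:
  f(1.390084) = -0.484146
  f(1.614646) = 0.365578
  x_5 = 1.614646 - 0.365578×(1.614646 - 1.390084)/(0.365578 - (-0.484146))
       = 1.518033
Iteration 5:
  f(1.614646) = 0.365578
  f(1.518033) = -0.055909
  x_6 = 1.518033 - (-0.055909)×(1.518033 - 1.614646)/(-0.055909 - 0.365578)
       = 1.530848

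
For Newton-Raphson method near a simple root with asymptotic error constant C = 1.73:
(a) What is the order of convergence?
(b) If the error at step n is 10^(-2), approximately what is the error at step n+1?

(a) Newton-Raphson has quadratic (order 2) convergence near simple roots.
    This means |e_{n+1}| ≈ C|e_n|².

(b) With |e_n| = 10^(-2) and C = 1.73:
    |e_{n+1}| ≈ 1.73 × (10^(-2))² = 1.73 × 10^(-4)

(a) 2 (quadratic); (b) |e_{n+1}| ≈ 1.730e-04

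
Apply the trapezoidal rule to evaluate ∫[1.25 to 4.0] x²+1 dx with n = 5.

f(x) = x²+1
a = 1.25, b = 4.0, n = 5
h = (b - a)/n = 0.550000

Trapezoidal rule: (h/2)[f(x₀) + 2f(x₁) + 2f(x₂) + ... + f(xₙ)]

x_0 = 1.2500, f(x_0) = 2.562500, coefficient = 1
x_1 = 1.8000, f(x_1) = 4.240000, coefficient = 2
x_2 = 2.3500, f(x_2) = 6.522500, coefficient = 2
x_3 = 2.9000, f(x_3) = 9.410000, coefficient = 2
x_4 = 3.4500, f(x_4) = 12.902500, coefficient = 2
x_5 = 4.0000, f(x_5) = 17.000000, coefficient = 1

I ≈ (0.550000/2) × 85.712500 = 23.570938
Exact value: 23.432292
Error: 0.138646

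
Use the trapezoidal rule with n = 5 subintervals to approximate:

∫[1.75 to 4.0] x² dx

f(x) = x²
a = 1.75, b = 4.0, n = 5
h = (b - a)/n = 0.450000

Trapezoidal rule: (h/2)[f(x₀) + 2f(x₁) + 2f(x₂) + ... + f(xₙ)]

x_0 = 1.7500, f(x_0) = 3.062500, coefficient = 1
x_1 = 2.2000, f(x_1) = 4.840000, coefficient = 2
x_2 = 2.6500, f(x_2) = 7.022500, coefficient = 2
x_3 = 3.1000, f(x_3) = 9.610000, coefficient = 2
x_4 = 3.5500, f(x_4) = 12.602500, coefficient = 2
x_5 = 4.0000, f(x_5) = 16.000000, coefficient = 1

I ≈ (0.450000/2) × 87.212500 = 19.622813
Exact value: 19.546875
Error: 0.075938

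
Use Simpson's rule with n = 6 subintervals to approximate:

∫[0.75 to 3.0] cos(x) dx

f(x) = cos(x)
a = 0.75, b = 3.0, n = 6
h = (b - a)/n = 0.375000

Simpson's rule: (h/3)[f(x₀) + 4f(x₁) + 2f(x₂) + ... + f(xₙ)]

x_0 = 0.7500, f(x_0) = 0.731689, coefficient = 1
x_1 = 1.1250, f(x_1) = 0.431177, coefficient = 4
x_2 = 1.5000, f(x_2) = 0.070737, coefficient = 2
x_3 = 1.8750, f(x_3) = -0.299534, coefficient = 4
x_4 = 2.2500, f(x_4) = -0.628174, coefficient = 2
x_5 = 2.6250, f(x_5) = -0.869507, coefficient = 4
x_6 = 3.0000, f(x_6) = -0.989992, coefficient = 1

I ≈ (0.375000/3) × -4.324633 = -0.540579
Exact value: -0.540519
Error: 0.000060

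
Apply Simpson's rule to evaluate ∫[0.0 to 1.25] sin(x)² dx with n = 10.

f(x) = sin(x)²
a = 0.0, b = 1.25, n = 10
h = (b - a)/n = 0.125000

Simpson's rule: (h/3)[f(x₀) + 4f(x₁) + 2f(x₂) + ... + f(xₙ)]

x_0 = 0.0000, f(x_0) = 0.000000, coefficient = 1
x_1 = 0.1250, f(x_1) = 0.015544, coefficient = 4
x_2 = 0.2500, f(x_2) = 0.061209, coefficient = 2
x_3 = 0.3750, f(x_3) = 0.134156, coefficient = 4
x_4 = 0.5000, f(x_4) = 0.229849, coefficient = 2
x_5 = 0.6250, f(x_5) = 0.342339, coefficient = 4
x_6 = 0.7500, f(x_6) = 0.464631, coefficient = 2
x_7 = 0.8750, f(x_7) = 0.589123, coefficient = 4
x_8 = 1.0000, f(x_8) = 0.708073, coefficient = 2
x_9 = 1.1250, f(x_9) = 0.814087, coefficient = 4
x_10 = 1.2500, f(x_10) = 0.900572, coefficient = 1

I ≈ (0.125000/3) × 11.409089 = 0.475379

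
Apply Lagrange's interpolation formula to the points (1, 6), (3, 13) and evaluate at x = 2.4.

Lagrange interpolation formula:
P(x) = Σ yᵢ × Lᵢ(x)
where Lᵢ(x) = Π_{j≠i} (x - xⱼ)/(xᵢ - xⱼ)

L_0(2.4) = (2.4 - 3)/(1 - 3) = 0.300000
L_1(2.4) = (2.4 - 1)/(3 - 1) = 0.700000

P(2.4) = 6×L_0(2.4) + 13×L_1(2.4)
P(2.4) = 10.900000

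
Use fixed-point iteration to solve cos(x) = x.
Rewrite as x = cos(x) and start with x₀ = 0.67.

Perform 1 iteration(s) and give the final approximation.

Equation: cos(x) = x
Fixed-point form: x = cos(x)
x₀ = 0.67

x_1 = g(0.670000) = 0.783822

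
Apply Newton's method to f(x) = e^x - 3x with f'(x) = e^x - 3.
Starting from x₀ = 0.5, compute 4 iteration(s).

f(x) = e^x - 3x
f'(x) = e^x - 3
x₀ = 0.5

Newton-Raphson formula: x_{n+1} = x_n - f(x_n)/f'(x_n)

Iteration 1:
  f(0.500000) = 0.148721
  f'(0.500000) = -1.351279
  x_1 = 0.500000 - 0.148721/(-1.351279) = 0.610060
Iteration 2:
  f(0.610060) = 0.010362
  f'(0.610060) = -1.159459
  x_2 = 0.610060 - 0.010362/(-1.159459) = 0.618997
Iteration 3:
  f(0.618997) = 0.000074
  f'(0.618997) = -1.142936
  x_3 = 0.618997 - 0.000074/(-1.142936) = 0.619061
Iteration 4:
  f(0.619061) = 0.000000
  f'(0.619061) = -1.142816
  x_4 = 0.619061 - 0.000000/(-1.142816) = 0.619061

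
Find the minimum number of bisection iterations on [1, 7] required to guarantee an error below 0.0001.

We need (b-a)/2^n ≤ 0.0001
(7 - 1)/2^n ≤ 0.0001
6/2^n ≤ 0.0001
2^n ≥ 60000
n ≥ log₂(60000) = 15.87
n ≥ 16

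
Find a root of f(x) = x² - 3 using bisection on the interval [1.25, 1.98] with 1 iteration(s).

f(x) = x² - 3
Initial interval: [1.25, 1.98]

Iteration 1:
  c_1 = (1.250000 + 1.980000)/2 = 1.615000
  f(c_1) = f(1.615000) = -0.391775
  f(a) × f(c) ≥ 0, new interval: [1.615000, 1.980000]

After 1 iteration(s), the approximation is c_1 = 1.615000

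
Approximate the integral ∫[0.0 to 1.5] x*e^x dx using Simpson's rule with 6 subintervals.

f(x) = x*e^x
a = 0.0, b = 1.5, n = 6
h = (b - a)/n = 0.250000

Simpson's rule: (h/3)[f(x₀) + 4f(x₁) + 2f(x₂) + ... + f(xₙ)]

x_0 = 0.0000, f(x_0) = 0.000000, coefficient = 1
x_1 = 0.2500, f(x_1) = 0.321006, coefficient = 4
x_2 = 0.5000, f(x_2) = 0.824361, coefficient = 2
x_3 = 0.7500, f(x_3) = 1.587750, coefficient = 4
x_4 = 1.0000, f(x_4) = 2.718282, coefficient = 2
x_5 = 1.2500, f(x_5) = 4.362929, coefficient = 4
x_6 = 1.5000, f(x_6) = 6.722534, coefficient = 1

I ≈ (0.250000/3) × 38.894559 = 3.241213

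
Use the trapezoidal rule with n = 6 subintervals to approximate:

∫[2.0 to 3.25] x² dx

f(x) = x²
a = 2.0, b = 3.25, n = 6
h = (b - a)/n = 0.208333

Trapezoidal rule: (h/2)[f(x₀) + 2f(x₁) + 2f(x₂) + ... + f(xₙ)]

x_0 = 2.0000, f(x_0) = 4.000000, coefficient = 1
x_1 = 2.2083, f(x_1) = 4.876736, coefficient = 2
x_2 = 2.4167, f(x_2) = 5.840278, coefficient = 2
x_3 = 2.6250, f(x_3) = 6.890625, coefficient = 2
x_4 = 2.8333, f(x_4) = 8.027778, coefficient = 2
x_5 = 3.0417, f(x_5) = 9.251736, coefficient = 2
x_6 = 3.2500, f(x_6) = 10.562500, coefficient = 1

I ≈ (0.208333/2) × 84.336806 = 8.785084
Exact value: 8.776042
Error: 0.009042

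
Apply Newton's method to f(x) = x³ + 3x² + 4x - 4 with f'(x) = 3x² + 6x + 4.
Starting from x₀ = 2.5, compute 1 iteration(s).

f(x) = x³ + 3x² + 4x - 4
f'(x) = 3x² + 6x + 4
x₀ = 2.5

Newton-Raphson formula: x_{n+1} = x_n - f(x_n)/f'(x_n)

Iteration 1:
  f(2.500000) = 40.375000
  f'(2.500000) = 37.750000
  x_1 = 2.500000 - 40.375000/37.750000 = 1.430464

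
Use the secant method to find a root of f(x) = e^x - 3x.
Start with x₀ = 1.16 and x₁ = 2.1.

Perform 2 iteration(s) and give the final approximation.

f(x) = e^x - 3x
x₀ = 1.16, x₁ = 2.1

Secant formula: x_{n+1} = x_n - f(x_n)(x_n - x_{n-1})/(f(x_n) - f(x_{n-1}))

Iteration 1:
  f(1.160000) = -0.290067
  f(2.100000) = 1.866170
  x_2 = 2.100000 - 1.866170×(2.100000 - 1.160000)/(1.866170 - (-0.290067))
       = 1.286453
Iteration 2:
  f(2.100000) = 1.866170
  f(1.286453) = -0.239435
  x_3 = 1.286453 - (-0.239435)×(1.286453 - 2.100000)/(-0.239435 - 1.866170)
       = 1.378964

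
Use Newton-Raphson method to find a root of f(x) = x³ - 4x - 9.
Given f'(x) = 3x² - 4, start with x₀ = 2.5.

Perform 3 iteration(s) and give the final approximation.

f(x) = x³ - 4x - 9
f'(x) = 3x² - 4
x₀ = 2.5

Newton-Raphson formula: x_{n+1} = x_n - f(x_n)/f'(x_n)

Iteration 1:
  f(2.500000) = -3.375000
  f'(2.500000) = 14.750000
  x_1 = 2.500000 - (-3.375000)/14.750000 = 2.728814
Iteration 2:
  f(2.728814) = 0.404647
  f'(2.728814) = 18.339270
  x_2 = 2.728814 - 0.404647/18.339270 = 2.706749
Iteration 3:
  f(2.706749) = 0.003975
  f'(2.706749) = 17.979471
  x_3 = 2.706749 - 0.003975/17.979471 = 2.706528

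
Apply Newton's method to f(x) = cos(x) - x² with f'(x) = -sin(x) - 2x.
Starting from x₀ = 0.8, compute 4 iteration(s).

f(x) = cos(x) - x²
f'(x) = -sin(x) - 2x
x₀ = 0.8

Newton-Raphson formula: x_{n+1} = x_n - f(x_n)/f'(x_n)

Iteration 1:
  f(0.800000) = 0.056707
  f'(0.800000) = -2.317356
  x_1 = 0.800000 - 0.056707/(-2.317356) = 0.824470
Iteration 2:
  f(0.824470) = -0.000806
  f'(0.824470) = -2.383129
  x_2 = 0.824470 - (-0.000806)/(-2.383129) = 0.824132
Iteration 3:
  f(0.824132) = 0.000000
  f'(0.824132) = -2.382224
  x_3 = 0.824132 - 0.000000/(-2.382224) = 0.824132
Iteration 4:
  f(0.824132) = 0.000000
  f'(0.824132) = -2.382223
  x_4 = 0.824132 - 0.000000/(-2.382223) = 0.824132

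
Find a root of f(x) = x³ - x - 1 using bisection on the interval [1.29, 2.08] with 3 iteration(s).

f(x) = x³ - x - 1
Initial interval: [1.29, 2.08]

Iteration 1:
  c_1 = (1.290000 + 2.080000)/2 = 1.685000
  f(c_1) = f(1.685000) = 2.099094
  f(a) × f(c) < 0, new interval: [1.290000, 1.685000]
Iteration 2:
  c_2 = (1.290000 + 1.685000)/2 = 1.487500
  f(c_2) = f(1.487500) = 0.803826
  f(a) × f(c) < 0, new interval: [1.290000, 1.487500]
Iteration 3:
  c_3 = (1.290000 + 1.487500)/2 = 1.388750
  f(c_3) = f(1.388750) = 0.289630
  f(a) × f(c) < 0, new interval: [1.290000, 1.388750]

After 3 iteration(s), the approximation is c_3 = 1.388750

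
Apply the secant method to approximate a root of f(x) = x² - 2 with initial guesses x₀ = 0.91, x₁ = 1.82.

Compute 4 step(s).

f(x) = x² - 2
x₀ = 0.91, x₁ = 1.82

Secant formula: x_{n+1} = x_n - f(x_n)(x_n - x_{n-1})/(f(x_n) - f(x_{n-1}))

Iteration 1:
  f(0.910000) = -1.171900
  f(1.820000) = 1.312400
  x_2 = 1.820000 - 1.312400×(1.820000 - 0.910000)/(1.312400 - (-1.171900))
       = 1.339267
Iteration 2:
  f(1.820000) = 1.312400
  f(1.339267) = -0.206363
  x_3 = 1.339267 - (-0.206363)×(1.339267 - 1.820000)/(-0.206363 - 1.312400)
       = 1.404587
Iteration 3:
  f(1.339267) = -0.206363
  f(1.404587) = -0.027135
  x_4 = 1.404587 - (-0.027135)×(1.404587 - 1.339267)/(-0.027135 - (-0.206363))
       = 1.414476
Iteration 4:
  f(1.404587) = -0.027135
  f(1.414476) = 0.000744
  x_5 = 1.414476 - 0.000744×(1.414476 - 1.404587)/(0.000744 - (-0.027135))
       = 1.414213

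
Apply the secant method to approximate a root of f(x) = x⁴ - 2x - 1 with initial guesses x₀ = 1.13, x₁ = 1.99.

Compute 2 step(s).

f(x) = x⁴ - 2x - 1
x₀ = 1.13, x₁ = 1.99

Secant formula: x_{n+1} = x_n - f(x_n)(x_n - x_{n-1})/(f(x_n) - f(x_{n-1}))

Iteration 1:
  f(1.130000) = -1.629526
  f(1.990000) = 10.702392
  x_2 = 1.990000 - 10.702392×(1.990000 - 1.130000)/(10.702392 - (-1.629526))
       = 1.243639
Iteration 2:
  f(1.990000) = 10.702392
  f(1.243639) = -1.095186
  x_3 = 1.243639 - (-1.095186)×(1.243639 - 1.990000)/(-1.095186 - 10.702392)
       = 1.312925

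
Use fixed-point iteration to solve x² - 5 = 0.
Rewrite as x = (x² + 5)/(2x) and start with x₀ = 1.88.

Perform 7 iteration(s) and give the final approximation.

Equation: x² - 5 = 0
Fixed-point form: x = (x² + 5)/(2x)
x₀ = 1.88

x_1 = g(1.880000) = 2.269787
x_2 = g(2.269787) = 2.236318
x_3 = g(2.236318) = 2.236068
x_4 = g(2.236068) = 2.236068
x_5 = g(2.236068) = 2.236068
x_6 = g(2.236068) = 2.236068
x_7 = g(2.236068) = 2.236068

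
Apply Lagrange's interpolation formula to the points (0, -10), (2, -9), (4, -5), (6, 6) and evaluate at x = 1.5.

Lagrange interpolation formula:
P(x) = Σ yᵢ × Lᵢ(x)
where Lᵢ(x) = Π_{j≠i} (x - xⱼ)/(xᵢ - xⱼ)

L_0(1.5) = (1.5 - 2)/(0 - 2) × (1.5 - 4)/(0 - 4) × (1.5 - 6)/(0 - 6) = 0.117188
L_1(1.5) = (1.5 - 0)/(2 - 0) × (1.5 - 4)/(2 - 4) × (1.5 - 6)/(2 - 6) = 1.054688
L_2(1.5) = (1.5 - 0)/(4 - 0) × (1.5 - 2)/(4 - 2) × (1.5 - 6)/(4 - 6) = -0.210938
L_3(1.5) = (1.5 - 0)/(6 - 0) × (1.5 - 2)/(6 - 2) × (1.5 - 4)/(6 - 4) = 0.039062

P(1.5) = (-10)×L_0(1.5) + (-9)×L_1(1.5) + (-5)×L_2(1.5) + 6×L_3(1.5)
P(1.5) = -9.375000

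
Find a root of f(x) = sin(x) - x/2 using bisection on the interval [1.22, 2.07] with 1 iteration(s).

f(x) = sin(x) - x/2
Initial interval: [1.22, 2.07]

Iteration 1:
  c_1 = (1.220000 + 2.070000)/2 = 1.645000
  f(c_1) = f(1.645000) = 0.174748
  f(a) × f(c) ≥ 0, new interval: [1.645000, 2.070000]

After 1 iteration(s), the approximation is c_1 = 1.645000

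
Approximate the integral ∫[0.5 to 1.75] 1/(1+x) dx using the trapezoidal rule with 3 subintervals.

f(x) = 1/(1+x)
a = 0.5, b = 1.75, n = 3
h = (b - a)/n = 0.416667

Trapezoidal rule: (h/2)[f(x₀) + 2f(x₁) + 2f(x₂) + ... + f(xₙ)]

x_0 = 0.5000, f(x_0) = 0.666667, coefficient = 1
x_1 = 0.9167, f(x_1) = 0.521739, coefficient = 2
x_2 = 1.3333, f(x_2) = 0.428571, coefficient = 2
x_3 = 1.7500, f(x_3) = 0.363636, coefficient = 1

I ≈ (0.416667/2) × 2.930924 = 0.610609
Exact value: 0.606136
Error: 0.004473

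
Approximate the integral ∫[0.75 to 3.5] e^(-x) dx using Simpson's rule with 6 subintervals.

f(x) = e^(-x)
a = 0.75, b = 3.5, n = 6
h = (b - a)/n = 0.458333

Simpson's rule: (h/3)[f(x₀) + 4f(x₁) + 2f(x₂) + ... + f(xₙ)]

x_0 = 0.7500, f(x_0) = 0.472367, coefficient = 1
x_1 = 1.2083, f(x_1) = 0.298695, coefficient = 4
x_2 = 1.6667, f(x_2) = 0.188876, coefficient = 2
x_3 = 2.1250, f(x_3) = 0.119433, coefficient = 4
x_4 = 2.5833, f(x_4) = 0.075522, coefficient = 2
x_5 = 3.0417, f(x_5) = 0.047755, coefficient = 4
x_6 = 3.5000, f(x_6) = 0.030197, coefficient = 1

I ≈ (0.458333/3) × 2.894890 = 0.442275
Exact value: 0.442169
Error: 0.000106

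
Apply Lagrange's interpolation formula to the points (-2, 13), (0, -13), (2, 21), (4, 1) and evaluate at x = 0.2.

Lagrange interpolation formula:
P(x) = Σ yᵢ × Lᵢ(x)
where Lᵢ(x) = Π_{j≠i} (x - xⱼ)/(xᵢ - xⱼ)

L_0(0.2) = (0.2 - 0)/(-2 - 0) × (0.2 - 2)/(-2 - 2) × (0.2 - 4)/(-2 - 4) = -0.028500
L_1(0.2) = (0.2 - (-2))/(0 - (-2)) × (0.2 - 2)/(0 - 2) × (0.2 - 4)/(0 - 4) = 0.940500
L_2(0.2) = (0.2 - (-2))/(2 - (-2)) × (0.2 - 0)/(2 - 0) × (0.2 - 4)/(2 - 4) = 0.104500
L_3(0.2) = (0.2 - (-2))/(4 - (-2)) × (0.2 - 0)/(4 - 0) × (0.2 - 2)/(4 - 2) = -0.016500

P(0.2) = 13×L_0(0.2) + (-13)×L_1(0.2) + 21×L_2(0.2) + 1×L_3(0.2)
P(0.2) = -10.419000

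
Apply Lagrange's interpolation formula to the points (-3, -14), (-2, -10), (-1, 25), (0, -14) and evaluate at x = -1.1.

Lagrange interpolation formula:
P(x) = Σ yᵢ × Lᵢ(x)
where Lᵢ(x) = Π_{j≠i} (x - xⱼ)/(xᵢ - xⱼ)

L_0(-1.1) = (-1.1 - (-2))/(-3 - (-2)) × (-1.1 - (-1))/(-3 - (-1)) × (-1.1 - 0)/(-3 - 0) = -0.016500
L_1(-1.1) = (-1.1 - (-3))/(-2 - (-3)) × (-1.1 - (-1))/(-2 - (-1)) × (-1.1 - 0)/(-2 - 0) = 0.104500
L_2(-1.1) = (-1.1 - (-3))/(-1 - (-3)) × (-1.1 - (-2))/(-1 - (-2)) × (-1.1 - 0)/(-1 - 0) = 0.940500
L_3(-1.1) = (-1.1 - (-3))/(0 - (-3)) × (-1.1 - (-2))/(0 - (-2)) × (-1.1 - (-1))/(0 - (-1)) = -0.028500

P(-1.1) = (-14)×L_0(-1.1) + (-10)×L_1(-1.1) + 25×L_2(-1.1) + (-14)×L_3(-1.1)
P(-1.1) = 23.097500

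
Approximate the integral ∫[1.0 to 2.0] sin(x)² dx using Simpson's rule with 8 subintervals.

f(x) = sin(x)²
a = 1.0, b = 2.0, n = 8
h = (b - a)/n = 0.125000

Simpson's rule: (h/3)[f(x₀) + 4f(x₁) + 2f(x₂) + ... + f(xₙ)]

x_0 = 1.0000, f(x_0) = 0.708073, coefficient = 1
x_1 = 1.1250, f(x_1) = 0.814087, coefficient = 4
x_2 = 1.2500, f(x_2) = 0.900572, coefficient = 2
x_3 = 1.3750, f(x_3) = 0.962151, coefficient = 4
x_4 = 1.5000, f(x_4) = 0.994996, coefficient = 2
x_5 = 1.6250, f(x_5) = 0.997065, coefficient = 4
x_6 = 1.7500, f(x_6) = 0.968228, coefficient = 2
x_7 = 1.8750, f(x_7) = 0.910280, coefficient = 4
x_8 = 2.0000, f(x_8) = 0.826822, coefficient = 1

I ≈ (0.125000/3) × 21.996818 = 0.916534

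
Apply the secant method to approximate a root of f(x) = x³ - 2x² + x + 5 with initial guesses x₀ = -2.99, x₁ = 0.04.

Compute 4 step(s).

f(x) = x³ - 2x² + x + 5
x₀ = -2.99, x₁ = 0.04

Secant formula: x_{n+1} = x_n - f(x_n)(x_n - x_{n-1})/(f(x_n) - f(x_{n-1}))

Iteration 1:
  f(-2.990000) = -42.601099
  f(0.040000) = 5.036864
  x_2 = 0.040000 - 5.036864×(0.040000 - (-2.990000))/(5.036864 - (-42.601099))
       = -0.280368
Iteration 2:
  f(0.040000) = 5.036864
  f(-0.280368) = 4.540380
  x_3 = -0.280368 - 4.540380×(-0.280368 - 0.040000)/(4.540380 - 5.036864)
       = -3.210159
Iteration 3:
  f(-0.280368) = 4.540380
  f(-3.210159) = -51.901476
  x_4 = -3.210159 - (-51.901476)×(-3.210159 - (-0.280368))/(-51.901476 - 4.540380)
       = -0.516051
Iteration 4:
  f(-3.210159) = -51.901476
  f(-0.516051) = 3.813903
  x_5 = -0.516051 - 3.813903×(-0.516051 - (-3.210159))/(3.813903 - (-51.901476))
       = -0.700472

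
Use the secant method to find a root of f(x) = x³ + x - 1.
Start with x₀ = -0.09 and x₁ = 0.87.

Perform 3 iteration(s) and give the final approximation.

f(x) = x³ + x - 1
x₀ = -0.09, x₁ = 0.87

Secant formula: x_{n+1} = x_n - f(x_n)(x_n - x_{n-1})/(f(x_n) - f(x_{n-1}))

Iteration 1:
  f(-0.090000) = -1.090729
  f(0.870000) = 0.528503
  x_2 = 0.870000 - 0.528503×(0.870000 - (-0.090000))/(0.528503 - (-1.090729))
       = 0.556664
Iteration 2:
  f(0.870000) = 0.528503
  f(0.556664) = -0.270839
  x_3 = 0.556664 - (-0.270839)×(0.556664 - 0.870000)/(-0.270839 - 0.528503)
       = 0.662831
Iteration 3:
  f(0.556664) = -0.270839
  f(0.662831) = -0.045957
  x_4 = 0.662831 - (-0.045957)×(0.662831 - 0.556664)/(-0.045957 - (-0.270839))
       = 0.684528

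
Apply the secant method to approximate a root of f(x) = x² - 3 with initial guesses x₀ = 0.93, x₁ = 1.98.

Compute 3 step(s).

f(x) = x² - 3
x₀ = 0.93, x₁ = 1.98

Secant formula: x_{n+1} = x_n - f(x_n)(x_n - x_{n-1})/(f(x_n) - f(x_{n-1}))

Iteration 1:
  f(0.930000) = -2.135100
  f(1.980000) = 0.920400
  x_2 = 1.980000 - 0.920400×(1.980000 - 0.930000)/(0.920400 - (-2.135100))
       = 1.663711
Iteration 2:
  f(1.980000) = 0.920400
  f(1.663711) = -0.232065
  x_3 = 1.663711 - (-0.232065)×(1.663711 - 1.980000)/(-0.232065 - 0.920400)
       = 1.727400
Iteration 3:
  f(1.663711) = -0.232065
  f(1.727400) = -0.016088
  x_4 = 1.727400 - (-0.016088)×(1.727400 - 1.663711)/(-0.016088 - (-0.232065))
       = 1.732145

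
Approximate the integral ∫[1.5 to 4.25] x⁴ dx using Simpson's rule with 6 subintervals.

f(x) = x⁴
a = 1.5, b = 4.25, n = 6
h = (b - a)/n = 0.458333

Simpson's rule: (h/3)[f(x₀) + 4f(x₁) + 2f(x₂) + ... + f(xₙ)]

x_0 = 1.5000, f(x_0) = 5.062500, coefficient = 1
x_1 = 1.9583, f(x_1) = 14.707758, coefficient = 4
x_2 = 2.4167, f(x_2) = 34.108845, coefficient = 2
x_3 = 2.8750, f(x_3) = 68.320557, coefficient = 4
x_4 = 3.3333, f(x_4) = 123.456790, coefficient = 2
x_5 = 3.7917, f(x_5) = 206.690541, coefficient = 4
x_6 = 4.2500, f(x_6) = 326.253906, coefficient = 1

I ≈ (0.458333/3) × 1805.323098 = 275.813251
Exact value: 275.797070
Error: 0.016181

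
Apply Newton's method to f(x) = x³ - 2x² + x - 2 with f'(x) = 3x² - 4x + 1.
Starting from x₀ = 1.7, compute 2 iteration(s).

f(x) = x³ - 2x² + x - 2
f'(x) = 3x² - 4x + 1
x₀ = 1.7

Newton-Raphson formula: x_{n+1} = x_n - f(x_n)/f'(x_n)

Iteration 1:
  f(1.700000) = -1.167000
  f'(1.700000) = 2.870000
  x_1 = 1.700000 - (-1.167000)/2.870000 = 2.106620
Iteration 2:
  f(2.106620) = 0.579785
  f'(2.106620) = 5.887065
  x_2 = 2.106620 - 0.579785/5.887065 = 2.008136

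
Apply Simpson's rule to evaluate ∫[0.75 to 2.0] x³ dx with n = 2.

f(x) = x³
a = 0.75, b = 2.0, n = 2
h = (b - a)/n = 0.625000

Simpson's rule: (h/3)[f(x₀) + 4f(x₁) + 2f(x₂) + ... + f(xₙ)]

x_0 = 0.7500, f(x_0) = 0.421875, coefficient = 1
x_1 = 1.3750, f(x_1) = 2.599609, coefficient = 4
x_2 = 2.0000, f(x_2) = 8.000000, coefficient = 1

I ≈ (0.625000/3) × 18.820312 = 3.920898
Exact value: 3.920898
Error: 0.000000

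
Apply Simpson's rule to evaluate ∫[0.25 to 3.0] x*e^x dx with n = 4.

f(x) = x*e^x
a = 0.25, b = 3.0, n = 4
h = (b - a)/n = 0.687500

Simpson's rule: (h/3)[f(x₀) + 4f(x₁) + 2f(x₂) + ... + f(xₙ)]

x_0 = 0.2500, f(x_0) = 0.321006, coefficient = 1
x_1 = 0.9375, f(x_1) = 2.393990, coefficient = 4
x_2 = 1.6250, f(x_2) = 8.252431, coefficient = 2
x_3 = 2.3125, f(x_3) = 23.355423, coefficient = 4
x_4 = 3.0000, f(x_4) = 60.256611, coefficient = 1

I ≈ (0.687500/3) × 180.080130 = 41.268363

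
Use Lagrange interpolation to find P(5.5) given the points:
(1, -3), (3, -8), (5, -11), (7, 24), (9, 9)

Lagrange interpolation formula:
P(x) = Σ yᵢ × Lᵢ(x)
where Lᵢ(x) = Π_{j≠i} (x - xⱼ)/(xᵢ - xⱼ)

L_0(5.5) = (5.5 - 3)/(1 - 3) × (5.5 - 5)/(1 - 5) × (5.5 - 7)/(1 - 7) × (5.5 - 9)/(1 - 9) = 0.017090
L_1(5.5) = (5.5 - 1)/(3 - 1) × (5.5 - 5)/(3 - 5) × (5.5 - 7)/(3 - 7) × (5.5 - 9)/(3 - 9) = -0.123047
L_2(5.5) = (5.5 - 1)/(5 - 1) × (5.5 - 3)/(5 - 3) × (5.5 - 7)/(5 - 7) × (5.5 - 9)/(5 - 9) = 0.922852
L_3(5.5) = (5.5 - 1)/(7 - 1) × (5.5 - 3)/(7 - 3) × (5.5 - 5)/(7 - 5) × (5.5 - 9)/(7 - 9) = 0.205078
L_4(5.5) = (5.5 - 1)/(9 - 1) × (5.5 - 3)/(9 - 3) × (5.5 - 5)/(9 - 5) × (5.5 - 7)/(9 - 7) = -0.021973

P(5.5) = (-3)×L_0(5.5) + (-8)×L_1(5.5) + (-11)×L_2(5.5) + 24×L_3(5.5) + 9×L_4(5.5)
P(5.5) = -4.494141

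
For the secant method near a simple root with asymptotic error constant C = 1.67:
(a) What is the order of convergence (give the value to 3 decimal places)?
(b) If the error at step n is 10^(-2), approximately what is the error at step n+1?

(a) Secant method has superlinear convergence with order φ = (1+√5)/2 ≈ 1.618.
    This means |e_{n+1}| ≈ C|e_n|^1.618.

(b) With |e_n| = 10^(-2) and C = 1.67:
    |e_{n+1}| ≈ 1.67 × (10^(-2))^1.618 = 1.67 × 10^(-3.24)

(a) ≈ 1.618 (golden ratio); (b) |e_{n+1}| ≈ 9.697e-04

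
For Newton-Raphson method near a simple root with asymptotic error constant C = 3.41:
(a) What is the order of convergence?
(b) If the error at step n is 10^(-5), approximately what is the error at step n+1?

(a) Newton-Raphson has quadratic (order 2) convergence near simple roots.
    This means |e_{n+1}| ≈ C|e_n|².

(b) With |e_n| = 10^(-5) and C = 3.41:
    |e_{n+1}| ≈ 3.41 × (10^(-5))² = 3.41 × 10^(-10)

(a) 2 (quadratic); (b) |e_{n+1}| ≈ 3.410e-10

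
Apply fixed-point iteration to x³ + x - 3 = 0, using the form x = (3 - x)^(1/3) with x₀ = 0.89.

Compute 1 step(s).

Equation: x³ + x - 3 = 0
Fixed-point form: x = (3 - x)^(1/3)
x₀ = 0.89

x_1 = g(0.890000) = 1.282609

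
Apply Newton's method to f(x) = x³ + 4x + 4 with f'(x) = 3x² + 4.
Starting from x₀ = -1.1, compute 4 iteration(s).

f(x) = x³ + 4x + 4
f'(x) = 3x² + 4
x₀ = -1.1

Newton-Raphson formula: x_{n+1} = x_n - f(x_n)/f'(x_n)

Iteration 1:
  f(-1.100000) = -1.731000
  f'(-1.100000) = 7.630000
  x_1 = -1.100000 - (-1.731000)/7.630000 = -0.873132
Iteration 2:
  f(-0.873132) = -0.158171
  f'(-0.873132) = 6.287080
  x_2 = -0.873132 - (-0.158171)/6.287080 = -0.847974
Iteration 3:
  f(-0.847974) = -0.001642
  f'(-0.847974) = 6.157181
  x_3 = -0.847974 - (-0.001642)/6.157181 = -0.847708
Iteration 4:
  f(-0.847708) = 0.000000
  f'(-0.847708) = 6.155825
  x_4 = -0.847708 - 0.000000/6.155825 = -0.847708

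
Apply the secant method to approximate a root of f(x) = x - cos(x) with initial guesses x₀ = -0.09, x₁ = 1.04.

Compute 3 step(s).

f(x) = x - cos(x)
x₀ = -0.09, x₁ = 1.04

Secant formula: x_{n+1} = x_n - f(x_n)(x_n - x_{n-1})/(f(x_n) - f(x_{n-1}))

Iteration 1:
  f(-0.090000) = -1.085953
  f(1.040000) = 0.533780
  x_2 = 1.040000 - 0.533780×(1.040000 - (-0.090000))/(0.533780 - (-1.085953))
       = 0.667611
Iteration 2:
  f(1.040000) = 0.533780
  f(0.667611) = -0.117693
  x_3 = 0.667611 - (-0.117693)×(0.667611 - 1.040000)/(-0.117693 - 0.533780)
       = 0.734885
Iteration 3:
  f(0.667611) = -0.117693
  f(0.734885) = -0.007023
  x_4 = 0.734885 - (-0.007023)×(0.734885 - 0.667611)/(-0.007023 - (-0.117693))
       = 0.739154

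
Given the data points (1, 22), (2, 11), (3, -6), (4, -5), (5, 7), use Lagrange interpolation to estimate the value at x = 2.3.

Lagrange interpolation formula:
P(x) = Σ yᵢ × Lᵢ(x)
where Lᵢ(x) = Π_{j≠i} (x - xⱼ)/(xᵢ - xⱼ)

L_0(2.3) = (2.3 - 2)/(1 - 2) × (2.3 - 3)/(1 - 3) × (2.3 - 4)/(1 - 4) × (2.3 - 5)/(1 - 5) = -0.040162
L_1(2.3) = (2.3 - 1)/(2 - 1) × (2.3 - 3)/(2 - 3) × (2.3 - 4)/(2 - 4) × (2.3 - 5)/(2 - 5) = 0.696150
L_2(2.3) = (2.3 - 1)/(3 - 1) × (2.3 - 2)/(3 - 2) × (2.3 - 4)/(3 - 4) × (2.3 - 5)/(3 - 5) = 0.447525
L_3(2.3) = (2.3 - 1)/(4 - 1) × (2.3 - 2)/(4 - 2) × (2.3 - 3)/(4 - 3) × (2.3 - 5)/(4 - 5) = -0.122850
L_4(2.3) = (2.3 - 1)/(5 - 1) × (2.3 - 2)/(5 - 2) × (2.3 - 3)/(5 - 3) × (2.3 - 4)/(5 - 4) = 0.019337

P(2.3) = 22×L_0(2.3) + 11×L_1(2.3) + (-6)×L_2(2.3) + (-5)×L_3(2.3) + 7×L_4(2.3)
P(2.3) = 4.838538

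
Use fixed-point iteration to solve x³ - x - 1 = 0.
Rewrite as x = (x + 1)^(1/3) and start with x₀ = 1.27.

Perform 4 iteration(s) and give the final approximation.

Equation: x³ - x - 1 = 0
Fixed-point form: x = (x + 1)^(1/3)
x₀ = 1.27

x_1 = g(1.270000) = 1.314242
x_2 = g(1.314242) = 1.322725
x_3 = g(1.322725) = 1.324339
x_4 = g(1.324339) = 1.324646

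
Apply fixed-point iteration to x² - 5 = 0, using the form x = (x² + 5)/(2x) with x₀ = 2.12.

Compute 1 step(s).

Equation: x² - 5 = 0
Fixed-point form: x = (x² + 5)/(2x)
x₀ = 2.12

x_1 = g(2.120000) = 2.239245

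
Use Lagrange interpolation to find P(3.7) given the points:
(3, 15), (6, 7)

Lagrange interpolation formula:
P(x) = Σ yᵢ × Lᵢ(x)
where Lᵢ(x) = Π_{j≠i} (x - xⱼ)/(xᵢ - xⱼ)

L_0(3.7) = (3.7 - 6)/(3 - 6) = 0.766667
L_1(3.7) = (3.7 - 3)/(6 - 3) = 0.233333

P(3.7) = 15×L_0(3.7) + 7×L_1(3.7)
P(3.7) = 13.133333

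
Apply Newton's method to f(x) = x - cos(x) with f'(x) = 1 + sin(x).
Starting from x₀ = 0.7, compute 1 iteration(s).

f(x) = x - cos(x)
f'(x) = 1 + sin(x)
x₀ = 0.7

Newton-Raphson formula: x_{n+1} = x_n - f(x_n)/f'(x_n)

Iteration 1:
  f(0.700000) = -0.064842
  f'(0.700000) = 1.644218
  x_1 = 0.700000 - (-0.064842)/1.644218 = 0.739436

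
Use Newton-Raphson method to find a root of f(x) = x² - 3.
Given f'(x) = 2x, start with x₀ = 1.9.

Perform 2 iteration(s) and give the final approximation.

f(x) = x² - 3
f'(x) = 2x
x₀ = 1.9

Newton-Raphson formula: x_{n+1} = x_n - f(x_n)/f'(x_n)

Iteration 1:
  f(1.900000) = 0.610000
  f'(1.900000) = 3.800000
  x_1 = 1.900000 - 0.610000/3.800000 = 1.739474
Iteration 2:
  f(1.739474) = 0.025769
  f'(1.739474) = 3.478947
  x_2 = 1.739474 - 0.025769/3.478947 = 1.732067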